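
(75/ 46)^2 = 5625/ 2116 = 2.66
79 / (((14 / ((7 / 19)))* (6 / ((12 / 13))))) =79 / 247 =0.32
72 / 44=1.64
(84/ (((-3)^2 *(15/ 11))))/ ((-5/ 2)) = -616/ 225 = -2.74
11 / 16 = 0.69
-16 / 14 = -8 / 7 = -1.14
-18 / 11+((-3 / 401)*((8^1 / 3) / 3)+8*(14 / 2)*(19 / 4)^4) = 12071068807 / 423456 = 28506.08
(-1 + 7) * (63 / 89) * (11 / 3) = 1386 / 89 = 15.57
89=89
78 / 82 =0.95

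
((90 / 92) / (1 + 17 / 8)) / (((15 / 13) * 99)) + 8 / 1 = 151852 / 18975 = 8.00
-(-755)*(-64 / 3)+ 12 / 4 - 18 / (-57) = -917891 / 57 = -16103.35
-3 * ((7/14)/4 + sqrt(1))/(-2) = 27/16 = 1.69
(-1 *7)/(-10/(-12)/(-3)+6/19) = -2394/13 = -184.15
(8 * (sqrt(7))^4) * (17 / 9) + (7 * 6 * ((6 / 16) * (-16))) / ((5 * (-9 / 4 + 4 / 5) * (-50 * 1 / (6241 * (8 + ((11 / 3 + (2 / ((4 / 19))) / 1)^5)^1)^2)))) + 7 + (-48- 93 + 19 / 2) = -413657302305188496128263 / 608860800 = -679395524075763.29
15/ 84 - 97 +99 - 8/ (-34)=1149/ 476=2.41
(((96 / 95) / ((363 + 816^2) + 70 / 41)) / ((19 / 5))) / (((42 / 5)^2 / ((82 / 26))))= 336200 / 18843860168679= 0.00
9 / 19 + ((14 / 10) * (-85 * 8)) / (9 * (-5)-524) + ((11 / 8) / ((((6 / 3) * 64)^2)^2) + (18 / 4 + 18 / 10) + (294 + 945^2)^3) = 82753324610006048639676477674157 / 116082228592640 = 712885388343180767.45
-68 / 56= -17 / 14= -1.21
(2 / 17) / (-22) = -1 / 187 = -0.01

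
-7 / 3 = -2.33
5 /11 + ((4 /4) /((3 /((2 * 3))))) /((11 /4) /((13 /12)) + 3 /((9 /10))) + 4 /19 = 48133 /47861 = 1.01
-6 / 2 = -3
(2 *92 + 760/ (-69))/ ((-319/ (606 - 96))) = -2029120/ 7337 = -276.56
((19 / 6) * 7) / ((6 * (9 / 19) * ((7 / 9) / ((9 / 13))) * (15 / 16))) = 1444 / 195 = 7.41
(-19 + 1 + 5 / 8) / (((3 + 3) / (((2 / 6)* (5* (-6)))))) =695 / 24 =28.96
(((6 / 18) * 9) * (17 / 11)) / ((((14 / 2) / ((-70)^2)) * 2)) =17850 / 11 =1622.73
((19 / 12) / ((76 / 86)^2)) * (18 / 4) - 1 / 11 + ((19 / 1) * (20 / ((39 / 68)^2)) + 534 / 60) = 59670177181 / 50862240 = 1173.17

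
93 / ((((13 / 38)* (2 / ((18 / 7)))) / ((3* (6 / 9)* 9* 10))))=5725080 / 91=62912.97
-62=-62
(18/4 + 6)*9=189/2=94.50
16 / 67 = 0.24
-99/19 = -5.21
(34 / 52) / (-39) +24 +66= 91243 / 1014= 89.98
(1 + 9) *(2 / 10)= 2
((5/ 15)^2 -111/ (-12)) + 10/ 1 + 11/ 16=20.05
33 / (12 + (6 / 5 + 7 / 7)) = 165 / 71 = 2.32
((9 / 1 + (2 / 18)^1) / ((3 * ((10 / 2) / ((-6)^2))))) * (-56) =-1224.53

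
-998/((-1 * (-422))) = -499/211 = -2.36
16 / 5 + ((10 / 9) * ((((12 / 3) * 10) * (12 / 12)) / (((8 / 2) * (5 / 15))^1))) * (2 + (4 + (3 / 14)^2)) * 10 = 494534 / 245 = 2018.51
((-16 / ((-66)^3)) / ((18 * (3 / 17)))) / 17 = 1 / 970299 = 0.00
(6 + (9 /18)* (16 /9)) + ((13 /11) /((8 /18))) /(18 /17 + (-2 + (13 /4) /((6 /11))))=1503460 /202653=7.42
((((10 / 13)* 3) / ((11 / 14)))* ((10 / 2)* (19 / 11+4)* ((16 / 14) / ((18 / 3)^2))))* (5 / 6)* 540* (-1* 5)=-9450000 / 1573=-6007.63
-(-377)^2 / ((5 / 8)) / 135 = -1137032 / 675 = -1684.49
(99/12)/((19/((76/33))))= 1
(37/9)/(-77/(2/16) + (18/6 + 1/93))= -1147/171024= -0.01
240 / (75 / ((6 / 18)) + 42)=80 / 89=0.90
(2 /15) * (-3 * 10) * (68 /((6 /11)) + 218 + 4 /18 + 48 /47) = -581896 /423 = -1375.64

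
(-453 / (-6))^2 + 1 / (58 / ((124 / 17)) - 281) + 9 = 386607325 / 67716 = 5709.25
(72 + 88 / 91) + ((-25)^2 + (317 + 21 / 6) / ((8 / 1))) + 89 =1204155 / 1456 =827.03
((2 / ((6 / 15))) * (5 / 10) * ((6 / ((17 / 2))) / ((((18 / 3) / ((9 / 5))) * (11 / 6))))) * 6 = 1.73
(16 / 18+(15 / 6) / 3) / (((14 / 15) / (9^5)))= 3050865 / 28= 108959.46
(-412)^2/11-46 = 169238/11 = 15385.27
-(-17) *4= 68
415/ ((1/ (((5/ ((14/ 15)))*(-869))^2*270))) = 237981909515625/ 98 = 2428386831792.09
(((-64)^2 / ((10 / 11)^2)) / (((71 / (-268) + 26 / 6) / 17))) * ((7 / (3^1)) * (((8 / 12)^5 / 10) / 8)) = 7903092736 / 99356625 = 79.54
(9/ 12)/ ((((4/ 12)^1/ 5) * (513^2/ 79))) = 395/ 116964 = 0.00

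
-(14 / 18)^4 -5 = -35206 / 6561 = -5.37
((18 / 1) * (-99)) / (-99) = 18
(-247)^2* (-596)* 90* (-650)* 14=29779957116000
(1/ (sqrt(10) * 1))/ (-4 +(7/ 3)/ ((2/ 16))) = 3 * sqrt(10)/ 440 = 0.02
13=13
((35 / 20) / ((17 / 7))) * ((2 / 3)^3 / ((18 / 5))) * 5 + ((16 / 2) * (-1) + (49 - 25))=67321 / 4131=16.30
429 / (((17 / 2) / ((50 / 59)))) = 42900 / 1003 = 42.77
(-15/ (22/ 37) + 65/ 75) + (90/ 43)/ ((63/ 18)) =-2360339/ 99330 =-23.76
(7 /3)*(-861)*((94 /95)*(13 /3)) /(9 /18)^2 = -9819992 /285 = -34456.11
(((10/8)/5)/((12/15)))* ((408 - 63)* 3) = 5175/16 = 323.44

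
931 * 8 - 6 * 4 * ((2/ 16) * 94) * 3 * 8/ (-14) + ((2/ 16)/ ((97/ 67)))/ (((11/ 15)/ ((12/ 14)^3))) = 2902779295/ 365981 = 7931.50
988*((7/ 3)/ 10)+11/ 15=3469/ 15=231.27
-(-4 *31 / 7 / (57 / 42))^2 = -61504 / 361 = -170.37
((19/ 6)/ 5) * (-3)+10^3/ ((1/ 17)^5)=14198569981/ 10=1419856998.10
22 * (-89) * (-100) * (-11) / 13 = -2153800 / 13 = -165676.92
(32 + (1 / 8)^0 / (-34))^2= 1181569 / 1156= 1022.12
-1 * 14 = -14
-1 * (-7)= 7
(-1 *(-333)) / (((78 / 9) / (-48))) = -23976 / 13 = -1844.31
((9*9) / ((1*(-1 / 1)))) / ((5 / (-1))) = 81 / 5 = 16.20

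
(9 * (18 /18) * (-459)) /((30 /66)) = -45441 /5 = -9088.20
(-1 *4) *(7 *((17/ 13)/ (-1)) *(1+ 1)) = 952/ 13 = 73.23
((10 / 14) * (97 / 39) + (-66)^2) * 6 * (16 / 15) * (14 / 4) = 19034768 / 195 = 97614.19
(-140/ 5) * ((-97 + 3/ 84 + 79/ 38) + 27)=36115/ 19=1900.79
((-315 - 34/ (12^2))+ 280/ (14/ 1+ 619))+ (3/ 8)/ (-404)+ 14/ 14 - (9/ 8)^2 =-3867408353/ 12275136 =-315.06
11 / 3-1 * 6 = -7 / 3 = -2.33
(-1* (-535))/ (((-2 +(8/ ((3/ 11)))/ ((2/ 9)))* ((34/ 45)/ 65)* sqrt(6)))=8025* sqrt(6)/ 136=144.54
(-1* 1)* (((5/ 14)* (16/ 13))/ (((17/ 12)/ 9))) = -4320/ 1547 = -2.79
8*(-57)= -456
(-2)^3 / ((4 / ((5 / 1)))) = -10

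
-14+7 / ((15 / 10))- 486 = -1486 / 3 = -495.33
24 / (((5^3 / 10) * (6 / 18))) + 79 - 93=-206 / 25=-8.24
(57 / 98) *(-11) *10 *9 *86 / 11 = -220590 / 49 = -4501.84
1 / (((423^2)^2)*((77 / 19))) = 0.00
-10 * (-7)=70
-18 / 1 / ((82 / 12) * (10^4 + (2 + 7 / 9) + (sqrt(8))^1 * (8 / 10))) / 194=-1093803750 / 805789933407089 + 174960 * sqrt(2) / 805789933407089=-0.00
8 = 8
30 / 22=15 / 11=1.36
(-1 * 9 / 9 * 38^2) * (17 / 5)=-4909.60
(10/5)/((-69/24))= -16/23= -0.70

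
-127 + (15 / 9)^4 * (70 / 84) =-58597 / 486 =-120.57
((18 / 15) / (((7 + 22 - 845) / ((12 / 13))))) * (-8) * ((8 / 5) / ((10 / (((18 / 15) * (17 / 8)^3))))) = 2601 / 130000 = 0.02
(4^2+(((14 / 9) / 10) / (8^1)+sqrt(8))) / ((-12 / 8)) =-5767 / 540 -4 * sqrt(2) / 3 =-12.57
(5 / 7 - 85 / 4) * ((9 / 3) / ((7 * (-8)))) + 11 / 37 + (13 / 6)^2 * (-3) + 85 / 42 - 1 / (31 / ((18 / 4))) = -58310443 / 5395488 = -10.81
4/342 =2/171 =0.01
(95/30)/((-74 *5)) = -19/2220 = -0.01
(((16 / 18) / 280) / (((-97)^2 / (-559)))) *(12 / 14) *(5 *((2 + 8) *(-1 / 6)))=5590 / 4149369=0.00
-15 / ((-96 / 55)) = 275 / 32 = 8.59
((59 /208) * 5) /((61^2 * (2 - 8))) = -295 /4643808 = -0.00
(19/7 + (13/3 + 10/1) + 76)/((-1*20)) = -977/210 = -4.65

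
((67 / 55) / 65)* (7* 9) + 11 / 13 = 7246 / 3575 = 2.03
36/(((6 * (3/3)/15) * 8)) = 45/4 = 11.25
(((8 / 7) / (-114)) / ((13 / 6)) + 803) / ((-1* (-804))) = 462793 / 463372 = 1.00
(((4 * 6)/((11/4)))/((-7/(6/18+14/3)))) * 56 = -349.09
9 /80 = 0.11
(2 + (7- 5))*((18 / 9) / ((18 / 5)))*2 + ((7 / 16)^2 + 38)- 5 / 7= 676111 / 16128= 41.92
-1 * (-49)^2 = -2401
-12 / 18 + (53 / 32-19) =-1729 / 96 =-18.01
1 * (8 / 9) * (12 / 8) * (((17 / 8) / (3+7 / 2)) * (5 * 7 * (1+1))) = 1190 / 39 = 30.51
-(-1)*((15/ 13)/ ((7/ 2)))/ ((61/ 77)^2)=25410/ 48373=0.53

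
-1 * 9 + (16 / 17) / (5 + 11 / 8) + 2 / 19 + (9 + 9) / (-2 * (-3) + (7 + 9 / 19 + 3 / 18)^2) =-116695484203 / 13781591841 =-8.47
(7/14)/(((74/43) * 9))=43/1332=0.03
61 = 61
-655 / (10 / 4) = -262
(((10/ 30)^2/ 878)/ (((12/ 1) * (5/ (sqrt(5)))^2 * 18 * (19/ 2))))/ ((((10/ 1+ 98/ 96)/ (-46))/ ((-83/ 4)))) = 83/ 77696415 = 0.00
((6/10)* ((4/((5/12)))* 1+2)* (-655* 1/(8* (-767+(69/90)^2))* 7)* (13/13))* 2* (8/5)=11488176/689771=16.66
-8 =-8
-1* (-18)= 18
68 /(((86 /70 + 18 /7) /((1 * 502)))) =170680 /19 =8983.16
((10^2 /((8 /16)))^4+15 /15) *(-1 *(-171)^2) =-46785600029241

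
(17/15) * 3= 17/5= 3.40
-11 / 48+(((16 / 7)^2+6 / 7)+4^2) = 51397 / 2352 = 21.85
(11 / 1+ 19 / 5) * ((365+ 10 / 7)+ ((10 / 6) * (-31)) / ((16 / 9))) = 279609 / 56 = 4993.02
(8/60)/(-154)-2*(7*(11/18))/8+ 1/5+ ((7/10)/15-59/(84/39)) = -28.22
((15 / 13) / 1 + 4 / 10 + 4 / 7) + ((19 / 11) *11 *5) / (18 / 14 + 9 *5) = 4.18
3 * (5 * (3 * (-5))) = -225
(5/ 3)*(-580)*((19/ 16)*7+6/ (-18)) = -277675/ 36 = -7713.19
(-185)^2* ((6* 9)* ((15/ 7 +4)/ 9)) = 8830050/ 7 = 1261435.71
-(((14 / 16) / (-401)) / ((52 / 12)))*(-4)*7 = -147 / 10426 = -0.01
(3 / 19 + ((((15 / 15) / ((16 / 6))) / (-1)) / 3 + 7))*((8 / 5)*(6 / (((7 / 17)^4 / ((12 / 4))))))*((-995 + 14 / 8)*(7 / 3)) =-1064175388131 / 65170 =-16329221.85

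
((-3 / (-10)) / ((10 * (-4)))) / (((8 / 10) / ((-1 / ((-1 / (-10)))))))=3 / 32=0.09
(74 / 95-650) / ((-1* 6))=30838 / 285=108.20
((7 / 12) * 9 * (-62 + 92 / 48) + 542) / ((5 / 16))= 725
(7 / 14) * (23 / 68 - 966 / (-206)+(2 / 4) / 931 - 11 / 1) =-2.99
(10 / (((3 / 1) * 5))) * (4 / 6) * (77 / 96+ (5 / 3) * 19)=1039 / 72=14.43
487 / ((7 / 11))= 5357 / 7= 765.29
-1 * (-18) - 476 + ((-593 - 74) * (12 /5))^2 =2562102.64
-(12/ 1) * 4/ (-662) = 24/ 331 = 0.07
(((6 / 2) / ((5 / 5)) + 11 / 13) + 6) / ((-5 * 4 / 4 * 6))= -64 / 195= -0.33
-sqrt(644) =-2 *sqrt(161) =-25.38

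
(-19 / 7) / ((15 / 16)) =-304 / 105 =-2.90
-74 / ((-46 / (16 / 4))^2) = -296 / 529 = -0.56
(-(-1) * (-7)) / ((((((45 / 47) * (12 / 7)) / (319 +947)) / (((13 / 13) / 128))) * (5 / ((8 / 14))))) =-69419 / 14400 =-4.82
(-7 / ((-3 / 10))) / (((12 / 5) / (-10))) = -875 / 9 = -97.22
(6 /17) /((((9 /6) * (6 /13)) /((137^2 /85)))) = 487994 /4335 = 112.57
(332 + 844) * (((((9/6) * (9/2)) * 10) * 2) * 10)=1587600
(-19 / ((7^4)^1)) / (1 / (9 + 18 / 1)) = -513 / 2401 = -0.21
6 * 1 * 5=30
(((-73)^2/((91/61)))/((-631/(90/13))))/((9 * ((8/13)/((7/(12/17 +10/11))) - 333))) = 0.01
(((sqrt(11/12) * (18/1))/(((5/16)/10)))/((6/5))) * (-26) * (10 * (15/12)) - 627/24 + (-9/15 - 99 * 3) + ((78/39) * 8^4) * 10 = 3263851/40 - 26000 * sqrt(33) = -67762.35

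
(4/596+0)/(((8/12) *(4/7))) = 21/1192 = 0.02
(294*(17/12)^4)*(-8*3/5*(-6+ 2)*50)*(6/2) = 20462645/6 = 3410440.83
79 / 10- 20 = -121 / 10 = -12.10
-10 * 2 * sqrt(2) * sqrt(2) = -40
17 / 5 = 3.40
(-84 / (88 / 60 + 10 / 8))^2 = 956.06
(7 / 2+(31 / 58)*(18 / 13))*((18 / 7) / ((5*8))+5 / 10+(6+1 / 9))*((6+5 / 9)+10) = 308200391 / 657720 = 468.59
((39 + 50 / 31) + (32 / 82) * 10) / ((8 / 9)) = 509211 / 10168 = 50.08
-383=-383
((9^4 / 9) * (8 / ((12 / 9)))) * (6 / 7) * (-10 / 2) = -131220 / 7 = -18745.71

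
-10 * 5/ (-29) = 50/ 29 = 1.72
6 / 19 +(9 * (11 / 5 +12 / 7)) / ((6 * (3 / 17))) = 44671 / 1330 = 33.59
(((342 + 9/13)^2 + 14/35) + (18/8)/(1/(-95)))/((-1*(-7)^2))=-396219377/165620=-2392.34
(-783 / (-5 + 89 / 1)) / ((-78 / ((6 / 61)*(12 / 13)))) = 0.01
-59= -59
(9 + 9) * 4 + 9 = 81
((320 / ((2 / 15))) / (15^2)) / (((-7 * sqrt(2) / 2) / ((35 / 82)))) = -80 * sqrt(2) / 123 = -0.92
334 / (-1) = -334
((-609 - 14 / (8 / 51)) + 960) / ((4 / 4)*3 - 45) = -349 / 56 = -6.23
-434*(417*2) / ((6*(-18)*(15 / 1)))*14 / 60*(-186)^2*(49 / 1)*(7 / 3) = 139193859686 / 675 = 206213125.46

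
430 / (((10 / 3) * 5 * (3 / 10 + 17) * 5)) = 258 / 865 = 0.30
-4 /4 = -1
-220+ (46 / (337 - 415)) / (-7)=-60037 / 273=-219.92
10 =10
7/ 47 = 0.15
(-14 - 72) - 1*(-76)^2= -5862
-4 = -4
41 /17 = 2.41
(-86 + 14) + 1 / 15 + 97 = 376 / 15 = 25.07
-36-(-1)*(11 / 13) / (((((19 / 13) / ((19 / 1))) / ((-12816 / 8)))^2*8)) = 91748871 / 2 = 45874435.50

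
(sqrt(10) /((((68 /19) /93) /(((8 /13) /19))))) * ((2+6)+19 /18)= 5053 * sqrt(10) /663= 24.10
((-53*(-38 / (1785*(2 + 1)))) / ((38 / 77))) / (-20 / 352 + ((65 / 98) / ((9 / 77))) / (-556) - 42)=-24959396 / 1377744685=-0.02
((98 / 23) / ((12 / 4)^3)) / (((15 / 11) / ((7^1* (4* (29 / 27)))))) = 3.48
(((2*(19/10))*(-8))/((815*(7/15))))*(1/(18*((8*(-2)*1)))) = 19/68460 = 0.00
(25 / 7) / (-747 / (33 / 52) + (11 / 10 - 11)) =-2750 / 913983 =-0.00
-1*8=-8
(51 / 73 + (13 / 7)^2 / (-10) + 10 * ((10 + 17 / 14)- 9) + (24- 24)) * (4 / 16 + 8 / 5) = 41.62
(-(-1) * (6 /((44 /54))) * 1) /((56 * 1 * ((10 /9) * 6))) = 243 /12320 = 0.02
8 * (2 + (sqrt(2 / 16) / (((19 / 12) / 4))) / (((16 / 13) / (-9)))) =16 - 702 * sqrt(2) / 19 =-36.25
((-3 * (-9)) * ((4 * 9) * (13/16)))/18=351/8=43.88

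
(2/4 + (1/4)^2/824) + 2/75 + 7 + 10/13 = 106639759/12854400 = 8.30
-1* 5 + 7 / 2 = -3 / 2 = -1.50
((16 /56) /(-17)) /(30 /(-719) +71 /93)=-133734 /5742821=-0.02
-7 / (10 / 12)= -42 / 5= -8.40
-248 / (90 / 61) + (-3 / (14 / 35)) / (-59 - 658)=-3615367 / 21510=-168.08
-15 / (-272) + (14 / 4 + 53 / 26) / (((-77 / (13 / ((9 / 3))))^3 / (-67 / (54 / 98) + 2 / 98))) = 86327637115 / 492858417744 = 0.18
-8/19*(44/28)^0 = -8/19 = -0.42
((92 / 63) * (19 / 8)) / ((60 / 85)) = 7429 / 1512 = 4.91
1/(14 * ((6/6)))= 1/14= 0.07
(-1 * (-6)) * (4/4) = 6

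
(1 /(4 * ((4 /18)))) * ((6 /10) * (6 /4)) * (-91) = -92.14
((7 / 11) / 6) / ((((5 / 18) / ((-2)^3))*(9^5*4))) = -14 / 1082565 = -0.00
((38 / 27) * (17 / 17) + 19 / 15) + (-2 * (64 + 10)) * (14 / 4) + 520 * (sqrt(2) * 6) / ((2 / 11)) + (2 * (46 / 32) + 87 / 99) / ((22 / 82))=-65514397 / 130680 + 17160 * sqrt(2)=23766.57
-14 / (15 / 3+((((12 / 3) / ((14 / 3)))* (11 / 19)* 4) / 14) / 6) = -13034 / 4677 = -2.79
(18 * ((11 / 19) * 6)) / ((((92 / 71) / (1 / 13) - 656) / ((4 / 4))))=-21087 / 215555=-0.10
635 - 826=-191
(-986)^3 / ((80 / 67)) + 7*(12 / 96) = -32112606041 / 40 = -802815151.02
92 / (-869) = -92 / 869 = -0.11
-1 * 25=-25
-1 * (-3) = 3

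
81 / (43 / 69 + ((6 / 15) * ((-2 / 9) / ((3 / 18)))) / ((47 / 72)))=-1313415 / 3143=-417.89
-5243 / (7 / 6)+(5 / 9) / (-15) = -121339 / 27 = -4494.04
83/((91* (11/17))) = 1411/1001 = 1.41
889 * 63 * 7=392049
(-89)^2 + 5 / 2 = 15847 / 2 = 7923.50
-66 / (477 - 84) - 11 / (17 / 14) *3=-60896 / 2227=-27.34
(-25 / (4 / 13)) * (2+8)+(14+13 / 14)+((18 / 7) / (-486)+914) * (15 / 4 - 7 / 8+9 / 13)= 2462.93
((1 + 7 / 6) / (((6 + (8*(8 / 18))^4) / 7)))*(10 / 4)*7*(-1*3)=-20896785 / 4351768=-4.80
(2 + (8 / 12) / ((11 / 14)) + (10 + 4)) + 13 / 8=4877 / 264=18.47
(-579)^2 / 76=335241 / 76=4411.07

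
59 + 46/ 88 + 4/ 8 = 2641/ 44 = 60.02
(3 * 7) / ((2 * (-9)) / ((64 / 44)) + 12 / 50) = -1400 / 809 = -1.73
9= 9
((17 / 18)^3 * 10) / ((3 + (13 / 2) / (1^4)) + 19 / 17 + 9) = 417605 / 972486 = 0.43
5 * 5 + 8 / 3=83 / 3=27.67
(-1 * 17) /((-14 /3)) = 51 /14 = 3.64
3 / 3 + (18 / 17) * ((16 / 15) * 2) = 3.26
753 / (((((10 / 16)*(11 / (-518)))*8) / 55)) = -390054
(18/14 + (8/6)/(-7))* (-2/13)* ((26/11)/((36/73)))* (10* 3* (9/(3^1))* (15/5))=-16790/77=-218.05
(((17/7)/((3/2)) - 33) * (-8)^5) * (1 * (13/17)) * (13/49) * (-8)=-29195239424/17493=-1668966.98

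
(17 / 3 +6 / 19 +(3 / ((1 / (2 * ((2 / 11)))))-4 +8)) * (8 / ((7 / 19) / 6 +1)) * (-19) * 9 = -18996048 / 1331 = -14272.01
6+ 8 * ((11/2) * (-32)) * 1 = -1402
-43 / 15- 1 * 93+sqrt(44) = -1438 / 15+2 * sqrt(11) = -89.23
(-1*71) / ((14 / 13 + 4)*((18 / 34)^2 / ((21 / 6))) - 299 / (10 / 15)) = 3734458 / 23568819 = 0.16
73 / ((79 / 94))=6862 / 79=86.86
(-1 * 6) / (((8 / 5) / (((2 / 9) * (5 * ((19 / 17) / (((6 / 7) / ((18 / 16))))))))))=-3325 / 544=-6.11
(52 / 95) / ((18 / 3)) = 26 / 285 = 0.09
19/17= 1.12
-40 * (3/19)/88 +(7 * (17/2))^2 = 2959589/836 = 3540.18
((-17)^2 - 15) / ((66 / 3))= 137 / 11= 12.45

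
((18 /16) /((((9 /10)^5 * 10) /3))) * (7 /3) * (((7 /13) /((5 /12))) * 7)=12.06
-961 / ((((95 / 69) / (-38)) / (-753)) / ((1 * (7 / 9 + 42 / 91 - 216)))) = 278801804662 / 65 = 4289258533.26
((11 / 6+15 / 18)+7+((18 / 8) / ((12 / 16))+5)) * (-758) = -40174 / 3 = -13391.33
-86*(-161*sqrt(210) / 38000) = 6923*sqrt(210) / 19000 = 5.28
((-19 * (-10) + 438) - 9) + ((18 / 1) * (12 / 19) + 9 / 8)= 95987 / 152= 631.49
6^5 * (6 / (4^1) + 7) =66096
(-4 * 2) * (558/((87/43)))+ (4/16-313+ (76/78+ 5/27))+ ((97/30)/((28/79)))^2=-1942982864261/798033600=-2434.71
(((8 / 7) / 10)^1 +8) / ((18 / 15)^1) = 142 / 21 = 6.76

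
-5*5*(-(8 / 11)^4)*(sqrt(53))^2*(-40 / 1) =-217088000 / 14641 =-14827.40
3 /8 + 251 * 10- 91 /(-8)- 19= 2502.75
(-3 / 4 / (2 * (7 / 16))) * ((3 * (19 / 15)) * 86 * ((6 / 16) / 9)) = -817 / 70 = -11.67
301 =301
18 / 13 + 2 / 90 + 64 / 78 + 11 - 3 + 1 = 6568 / 585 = 11.23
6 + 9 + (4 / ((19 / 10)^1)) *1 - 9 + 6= 268 / 19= 14.11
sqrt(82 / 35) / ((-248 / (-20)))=sqrt(2870) / 434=0.12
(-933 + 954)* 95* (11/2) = 21945/2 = 10972.50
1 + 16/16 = 2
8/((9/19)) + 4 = 188/9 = 20.89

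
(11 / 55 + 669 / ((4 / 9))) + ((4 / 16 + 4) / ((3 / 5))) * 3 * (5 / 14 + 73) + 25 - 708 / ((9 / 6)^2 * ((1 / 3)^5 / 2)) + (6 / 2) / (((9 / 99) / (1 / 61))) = -2559235939 / 17080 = -149838.17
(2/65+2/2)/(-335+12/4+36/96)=-536/172445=-0.00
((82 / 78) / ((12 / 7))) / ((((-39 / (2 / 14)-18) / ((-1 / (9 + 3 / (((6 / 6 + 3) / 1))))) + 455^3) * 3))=287 / 132255693999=0.00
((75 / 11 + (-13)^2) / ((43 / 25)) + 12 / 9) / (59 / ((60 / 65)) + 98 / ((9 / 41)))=1763304 / 8690429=0.20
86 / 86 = 1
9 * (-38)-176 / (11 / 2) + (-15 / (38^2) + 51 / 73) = -39351539 / 105412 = -373.31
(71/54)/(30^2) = 71/48600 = 0.00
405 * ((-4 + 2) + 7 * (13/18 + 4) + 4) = 28395/2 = 14197.50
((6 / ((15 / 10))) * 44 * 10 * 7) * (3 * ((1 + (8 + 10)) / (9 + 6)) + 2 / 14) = 48576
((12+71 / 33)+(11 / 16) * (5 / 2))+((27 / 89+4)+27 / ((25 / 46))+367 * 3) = 2751037703 / 2349600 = 1170.85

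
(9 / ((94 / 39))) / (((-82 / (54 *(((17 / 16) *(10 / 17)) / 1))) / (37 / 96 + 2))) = -3617055 / 986624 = -3.67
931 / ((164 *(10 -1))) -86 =-85.37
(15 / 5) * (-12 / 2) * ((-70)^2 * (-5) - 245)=445410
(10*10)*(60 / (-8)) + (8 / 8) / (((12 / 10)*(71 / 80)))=-159550 / 213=-749.06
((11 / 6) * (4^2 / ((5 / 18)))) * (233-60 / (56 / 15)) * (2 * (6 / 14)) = 4810608 / 245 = 19635.13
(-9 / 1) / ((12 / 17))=-51 / 4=-12.75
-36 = -36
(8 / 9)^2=64 / 81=0.79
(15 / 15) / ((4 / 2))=1 / 2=0.50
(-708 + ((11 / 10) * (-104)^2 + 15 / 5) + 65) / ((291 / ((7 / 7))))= 56288 / 1455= 38.69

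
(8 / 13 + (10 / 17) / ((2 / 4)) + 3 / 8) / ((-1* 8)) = -3831 / 14144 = -0.27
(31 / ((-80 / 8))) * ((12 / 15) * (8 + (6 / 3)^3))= -992 / 25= -39.68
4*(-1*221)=-884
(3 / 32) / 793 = 3 / 25376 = 0.00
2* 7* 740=10360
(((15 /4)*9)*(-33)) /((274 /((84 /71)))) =-93555 /19454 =-4.81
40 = 40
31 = 31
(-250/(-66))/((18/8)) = 500/297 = 1.68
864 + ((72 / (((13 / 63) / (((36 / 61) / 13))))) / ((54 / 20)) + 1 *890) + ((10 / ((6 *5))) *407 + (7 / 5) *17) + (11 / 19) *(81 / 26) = 11288850929 / 5876130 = 1921.14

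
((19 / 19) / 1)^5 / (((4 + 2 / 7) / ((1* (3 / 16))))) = 7 / 160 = 0.04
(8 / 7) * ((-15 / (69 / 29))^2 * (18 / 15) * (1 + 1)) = 403680 / 3703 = 109.01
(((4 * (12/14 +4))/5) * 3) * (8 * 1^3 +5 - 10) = 1224/35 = 34.97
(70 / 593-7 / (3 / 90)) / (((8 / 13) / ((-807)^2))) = -263426964255 / 1186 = -222113797.85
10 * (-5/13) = -50/13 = -3.85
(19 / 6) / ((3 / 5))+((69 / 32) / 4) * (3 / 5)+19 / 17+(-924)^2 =83602403831 / 97920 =853782.72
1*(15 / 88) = 15 / 88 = 0.17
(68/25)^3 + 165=2892557/15625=185.12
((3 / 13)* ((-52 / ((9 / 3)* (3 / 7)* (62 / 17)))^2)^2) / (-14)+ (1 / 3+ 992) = 1500743722465 / 2019740427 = 743.04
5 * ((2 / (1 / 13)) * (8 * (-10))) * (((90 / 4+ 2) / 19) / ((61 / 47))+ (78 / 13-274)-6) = 3290710800 / 1159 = 2839267.30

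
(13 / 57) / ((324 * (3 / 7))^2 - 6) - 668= -35962400603 / 53835930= -668.00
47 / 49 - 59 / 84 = 151 / 588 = 0.26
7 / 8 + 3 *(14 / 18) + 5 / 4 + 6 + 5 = 15.46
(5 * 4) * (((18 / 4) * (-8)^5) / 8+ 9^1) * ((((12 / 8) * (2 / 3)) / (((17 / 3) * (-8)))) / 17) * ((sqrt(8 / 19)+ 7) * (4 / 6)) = 184230 * sqrt(38) / 5491+ 644805 / 289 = 2437.98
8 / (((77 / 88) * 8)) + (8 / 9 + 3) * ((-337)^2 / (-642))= -27778181 / 40446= -686.80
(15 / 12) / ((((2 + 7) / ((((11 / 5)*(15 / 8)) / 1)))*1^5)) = 55 / 96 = 0.57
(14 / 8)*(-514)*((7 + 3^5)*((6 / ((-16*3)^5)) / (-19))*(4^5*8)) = -224875 / 98496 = -2.28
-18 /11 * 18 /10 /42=-27 /385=-0.07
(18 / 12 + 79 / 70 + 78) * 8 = 22576 / 35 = 645.03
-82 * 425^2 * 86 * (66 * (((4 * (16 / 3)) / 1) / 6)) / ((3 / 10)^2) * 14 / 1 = -1255425248000000 / 27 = -46497231407407.41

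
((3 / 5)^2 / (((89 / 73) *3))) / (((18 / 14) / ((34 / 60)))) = 0.04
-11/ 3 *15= -55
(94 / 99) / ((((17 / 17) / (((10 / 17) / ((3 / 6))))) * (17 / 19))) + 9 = 293219 / 28611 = 10.25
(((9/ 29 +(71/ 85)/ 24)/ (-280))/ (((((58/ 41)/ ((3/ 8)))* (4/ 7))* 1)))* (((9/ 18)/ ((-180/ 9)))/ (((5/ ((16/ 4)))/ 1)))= 837179/ 73200640000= 0.00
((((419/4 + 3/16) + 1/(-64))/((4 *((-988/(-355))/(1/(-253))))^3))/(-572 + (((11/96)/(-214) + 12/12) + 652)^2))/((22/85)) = -2631237601033378125/61754380776112900027938372476032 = -0.00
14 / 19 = 0.74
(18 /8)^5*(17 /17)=59049 /1024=57.67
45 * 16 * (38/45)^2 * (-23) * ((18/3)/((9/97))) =-103090048/135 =-763629.99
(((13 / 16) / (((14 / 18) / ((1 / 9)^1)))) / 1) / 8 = 13 / 896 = 0.01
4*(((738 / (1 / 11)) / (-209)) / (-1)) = 2952 / 19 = 155.37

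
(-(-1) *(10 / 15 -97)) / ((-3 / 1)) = 32.11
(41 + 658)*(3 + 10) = 9087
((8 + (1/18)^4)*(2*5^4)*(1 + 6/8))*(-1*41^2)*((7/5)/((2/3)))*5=-308884117.80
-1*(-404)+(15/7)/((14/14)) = 2843/7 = 406.14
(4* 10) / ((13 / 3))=120 / 13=9.23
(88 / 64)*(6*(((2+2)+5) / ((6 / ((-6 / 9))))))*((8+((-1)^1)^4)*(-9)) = 2673 / 4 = 668.25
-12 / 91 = -0.13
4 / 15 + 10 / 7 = 1.70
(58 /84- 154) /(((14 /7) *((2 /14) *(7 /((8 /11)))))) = -12878 /231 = -55.75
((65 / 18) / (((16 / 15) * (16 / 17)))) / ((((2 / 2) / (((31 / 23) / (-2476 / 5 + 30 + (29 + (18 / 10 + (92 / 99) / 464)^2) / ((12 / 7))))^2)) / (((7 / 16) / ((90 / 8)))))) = 210428826848541607556250 / 165005389062713678231964567841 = 0.00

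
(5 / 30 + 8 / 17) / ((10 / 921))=3991 / 68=58.69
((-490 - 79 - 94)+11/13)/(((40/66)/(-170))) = 2414544/13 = 185734.15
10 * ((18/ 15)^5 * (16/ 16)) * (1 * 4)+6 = 65958/ 625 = 105.53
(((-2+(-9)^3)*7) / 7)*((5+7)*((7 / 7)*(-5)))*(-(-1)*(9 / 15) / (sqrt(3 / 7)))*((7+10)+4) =184212*sqrt(21) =844165.43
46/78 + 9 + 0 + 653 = 25841/39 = 662.59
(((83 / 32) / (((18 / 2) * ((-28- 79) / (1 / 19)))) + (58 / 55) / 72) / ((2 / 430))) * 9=20084913 / 715616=28.07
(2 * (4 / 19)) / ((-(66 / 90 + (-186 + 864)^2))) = -120 / 131010149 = -0.00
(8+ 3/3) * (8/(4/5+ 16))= 30/7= 4.29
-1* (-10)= 10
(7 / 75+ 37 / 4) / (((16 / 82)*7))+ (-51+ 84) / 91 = 1573199 / 218400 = 7.20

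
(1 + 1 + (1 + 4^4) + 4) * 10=2630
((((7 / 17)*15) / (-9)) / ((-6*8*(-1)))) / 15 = -0.00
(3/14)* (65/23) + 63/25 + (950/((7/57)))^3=182596825632482889/394450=462915009842.78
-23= -23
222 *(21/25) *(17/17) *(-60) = -11188.80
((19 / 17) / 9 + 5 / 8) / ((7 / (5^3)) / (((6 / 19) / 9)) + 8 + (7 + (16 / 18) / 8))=0.04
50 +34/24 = 617/12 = 51.42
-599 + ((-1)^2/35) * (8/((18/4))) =-188669/315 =-598.95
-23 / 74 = -0.31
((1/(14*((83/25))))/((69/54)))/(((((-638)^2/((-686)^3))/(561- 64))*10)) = -128929774365/194261749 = -663.69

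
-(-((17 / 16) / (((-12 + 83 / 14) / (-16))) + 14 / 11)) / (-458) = -112 / 12595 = -0.01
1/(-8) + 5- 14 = -73/8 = -9.12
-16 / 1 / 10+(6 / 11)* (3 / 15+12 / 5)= -2 / 11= -0.18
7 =7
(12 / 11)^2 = 144 / 121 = 1.19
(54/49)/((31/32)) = 1.14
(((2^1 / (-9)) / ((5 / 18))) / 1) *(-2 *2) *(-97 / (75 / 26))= -40352 / 375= -107.61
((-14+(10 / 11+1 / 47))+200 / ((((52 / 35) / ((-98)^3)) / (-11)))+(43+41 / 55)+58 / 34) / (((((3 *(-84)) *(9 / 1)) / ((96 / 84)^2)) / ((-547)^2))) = -3811650525676455632608 / 15872011155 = -240149183896.94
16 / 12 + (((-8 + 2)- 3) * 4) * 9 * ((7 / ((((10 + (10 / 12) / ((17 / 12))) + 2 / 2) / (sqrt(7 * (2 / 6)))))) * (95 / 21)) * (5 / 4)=4 / 3- 72675 * sqrt(21) / 197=-1689.22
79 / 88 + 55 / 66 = 457 / 264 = 1.73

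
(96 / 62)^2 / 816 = 48 / 16337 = 0.00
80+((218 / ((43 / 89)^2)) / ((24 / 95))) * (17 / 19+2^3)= 32961.00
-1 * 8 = -8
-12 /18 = -2 /3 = -0.67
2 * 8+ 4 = 20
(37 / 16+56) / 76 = 933 / 1216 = 0.77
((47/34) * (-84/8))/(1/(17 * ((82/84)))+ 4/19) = -768873/14344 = -53.60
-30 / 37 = -0.81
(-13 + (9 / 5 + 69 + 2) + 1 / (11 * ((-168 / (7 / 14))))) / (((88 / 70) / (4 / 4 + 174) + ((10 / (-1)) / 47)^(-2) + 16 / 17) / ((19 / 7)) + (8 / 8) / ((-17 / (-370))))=8923674425 / 4514462964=1.98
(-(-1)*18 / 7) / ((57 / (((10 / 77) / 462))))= 10 / 788557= 0.00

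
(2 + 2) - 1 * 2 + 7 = 9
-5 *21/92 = -105/92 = -1.14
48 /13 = 3.69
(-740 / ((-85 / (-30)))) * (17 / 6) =-740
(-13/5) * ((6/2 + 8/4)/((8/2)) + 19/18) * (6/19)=-1079/570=-1.89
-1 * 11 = -11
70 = 70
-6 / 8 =-3 / 4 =-0.75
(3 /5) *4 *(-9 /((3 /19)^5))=-9904396 /45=-220097.69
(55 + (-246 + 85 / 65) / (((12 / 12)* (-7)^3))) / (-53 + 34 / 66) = -4099029 / 3861494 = -1.06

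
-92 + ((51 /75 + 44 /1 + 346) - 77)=5542 /25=221.68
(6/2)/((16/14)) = 21/8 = 2.62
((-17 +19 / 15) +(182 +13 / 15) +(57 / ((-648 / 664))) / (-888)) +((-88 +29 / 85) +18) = 198783197 / 2037960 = 97.54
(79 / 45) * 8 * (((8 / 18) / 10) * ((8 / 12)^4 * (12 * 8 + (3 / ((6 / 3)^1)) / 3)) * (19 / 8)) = 4635088 / 164025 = 28.26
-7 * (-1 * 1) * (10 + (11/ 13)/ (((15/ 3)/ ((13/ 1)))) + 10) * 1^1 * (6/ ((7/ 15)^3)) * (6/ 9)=299700/ 49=6116.33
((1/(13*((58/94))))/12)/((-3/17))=-799/13572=-0.06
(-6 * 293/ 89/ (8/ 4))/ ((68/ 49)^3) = -3.70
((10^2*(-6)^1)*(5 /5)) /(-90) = 20 /3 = 6.67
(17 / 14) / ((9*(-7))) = -17 / 882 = -0.02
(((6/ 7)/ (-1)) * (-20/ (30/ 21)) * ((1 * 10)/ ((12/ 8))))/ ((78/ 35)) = 1400/ 39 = 35.90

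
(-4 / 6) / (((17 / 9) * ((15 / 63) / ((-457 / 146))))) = 28791 / 6205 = 4.64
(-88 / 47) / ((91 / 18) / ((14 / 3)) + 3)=-1056 / 2303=-0.46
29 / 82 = 0.35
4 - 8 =-4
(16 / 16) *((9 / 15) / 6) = 1 / 10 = 0.10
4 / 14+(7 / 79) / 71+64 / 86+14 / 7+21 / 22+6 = 370896607 / 37142798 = 9.99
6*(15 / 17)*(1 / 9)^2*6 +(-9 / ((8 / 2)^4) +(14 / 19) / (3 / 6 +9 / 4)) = 1705285 / 2728704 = 0.62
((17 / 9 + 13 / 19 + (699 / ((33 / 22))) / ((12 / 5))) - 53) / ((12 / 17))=203.63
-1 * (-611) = 611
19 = 19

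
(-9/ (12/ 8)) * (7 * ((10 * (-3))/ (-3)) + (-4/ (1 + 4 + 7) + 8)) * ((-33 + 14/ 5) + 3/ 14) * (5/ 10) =489067/ 70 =6986.67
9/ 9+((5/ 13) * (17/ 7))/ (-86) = 7741/ 7826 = 0.99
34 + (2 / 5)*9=188 / 5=37.60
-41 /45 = -0.91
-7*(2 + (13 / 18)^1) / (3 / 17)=-5831 / 54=-107.98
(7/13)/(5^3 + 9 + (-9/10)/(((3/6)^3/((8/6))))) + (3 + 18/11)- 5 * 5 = -1810879/88946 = -20.36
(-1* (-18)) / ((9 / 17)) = 34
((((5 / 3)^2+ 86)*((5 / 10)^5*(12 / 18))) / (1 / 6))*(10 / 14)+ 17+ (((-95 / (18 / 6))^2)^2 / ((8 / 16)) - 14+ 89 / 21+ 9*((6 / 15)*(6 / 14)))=45612728927 / 22680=2011143.25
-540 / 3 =-180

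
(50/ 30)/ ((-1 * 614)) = -5/ 1842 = -0.00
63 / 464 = 0.14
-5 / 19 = -0.26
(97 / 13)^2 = 9409 / 169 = 55.67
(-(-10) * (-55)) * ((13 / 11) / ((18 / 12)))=-1300 / 3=-433.33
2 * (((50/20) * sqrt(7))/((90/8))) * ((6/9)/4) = 2 * sqrt(7)/27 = 0.20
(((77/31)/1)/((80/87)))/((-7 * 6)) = -0.06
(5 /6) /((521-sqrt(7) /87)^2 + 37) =571800105 * sqrt(7) /4222272800755992109 + 25921516316235 /8444545601511984218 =0.00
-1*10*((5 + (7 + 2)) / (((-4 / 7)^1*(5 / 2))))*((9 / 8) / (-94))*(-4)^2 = -18.77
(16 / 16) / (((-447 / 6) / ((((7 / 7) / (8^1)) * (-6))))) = 3 / 298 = 0.01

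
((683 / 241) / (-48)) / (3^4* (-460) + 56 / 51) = 11611 / 7327186624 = 0.00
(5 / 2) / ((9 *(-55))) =-1 / 198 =-0.01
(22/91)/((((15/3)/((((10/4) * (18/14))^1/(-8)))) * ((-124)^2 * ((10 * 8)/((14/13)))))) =-99/5820738560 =-0.00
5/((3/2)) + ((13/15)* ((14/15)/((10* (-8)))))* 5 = 5909/1800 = 3.28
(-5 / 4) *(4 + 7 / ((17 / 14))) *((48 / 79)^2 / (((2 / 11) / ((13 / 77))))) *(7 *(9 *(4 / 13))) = -8605440 / 106097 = -81.11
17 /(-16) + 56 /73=-345 /1168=-0.30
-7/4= -1.75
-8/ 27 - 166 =-166.30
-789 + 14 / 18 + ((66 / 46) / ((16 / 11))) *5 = -2594257 / 3312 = -783.29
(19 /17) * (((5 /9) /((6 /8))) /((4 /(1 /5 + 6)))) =589 /459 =1.28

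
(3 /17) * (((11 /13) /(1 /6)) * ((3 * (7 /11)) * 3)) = 1134 /221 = 5.13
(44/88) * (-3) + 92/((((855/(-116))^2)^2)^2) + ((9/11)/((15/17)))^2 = -44241438662009242221510281/69110539591587863969531250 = -0.64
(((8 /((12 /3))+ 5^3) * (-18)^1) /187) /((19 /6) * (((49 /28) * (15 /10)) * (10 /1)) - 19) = -2032 /10659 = -0.19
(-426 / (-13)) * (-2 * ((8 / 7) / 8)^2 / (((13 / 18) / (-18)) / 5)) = 1380240 / 8281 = 166.68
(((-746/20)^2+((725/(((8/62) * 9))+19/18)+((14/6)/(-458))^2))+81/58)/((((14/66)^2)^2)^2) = 431630282506777935924321/876704594798900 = 492332634.12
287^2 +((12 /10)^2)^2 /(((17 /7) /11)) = 875270417 /10625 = 82378.39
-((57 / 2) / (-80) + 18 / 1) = -17.64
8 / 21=0.38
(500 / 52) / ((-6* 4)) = -125 / 312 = -0.40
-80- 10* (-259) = 2510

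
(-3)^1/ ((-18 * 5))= 1/ 30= 0.03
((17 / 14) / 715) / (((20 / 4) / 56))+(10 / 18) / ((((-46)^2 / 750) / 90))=33551597 / 1891175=17.74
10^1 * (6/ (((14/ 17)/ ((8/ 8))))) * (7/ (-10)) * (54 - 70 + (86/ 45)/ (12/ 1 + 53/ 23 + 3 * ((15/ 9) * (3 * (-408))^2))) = 2108836530934/ 2584358535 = 816.00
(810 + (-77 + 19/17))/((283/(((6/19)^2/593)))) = 449280/1029905203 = 0.00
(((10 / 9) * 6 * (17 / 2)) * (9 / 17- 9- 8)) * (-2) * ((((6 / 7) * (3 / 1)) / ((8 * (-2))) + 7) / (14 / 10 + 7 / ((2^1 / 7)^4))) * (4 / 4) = 3064000 / 252441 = 12.14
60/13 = 4.62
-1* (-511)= 511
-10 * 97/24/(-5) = 97/12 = 8.08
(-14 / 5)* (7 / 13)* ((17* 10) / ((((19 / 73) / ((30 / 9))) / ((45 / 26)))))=-18242700 / 3211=-5681.31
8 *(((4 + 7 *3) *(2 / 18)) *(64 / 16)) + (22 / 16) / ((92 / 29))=591671 / 6624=89.32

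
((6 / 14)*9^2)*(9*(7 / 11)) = 2187 / 11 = 198.82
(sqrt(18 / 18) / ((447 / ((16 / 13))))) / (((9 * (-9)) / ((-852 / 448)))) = 71 / 1098279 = 0.00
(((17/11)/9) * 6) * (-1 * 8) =-272/33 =-8.24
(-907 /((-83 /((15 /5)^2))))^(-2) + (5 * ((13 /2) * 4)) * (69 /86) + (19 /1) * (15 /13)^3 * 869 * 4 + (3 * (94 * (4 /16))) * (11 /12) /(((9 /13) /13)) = 5175710036609655995 /50360274943992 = 102773.67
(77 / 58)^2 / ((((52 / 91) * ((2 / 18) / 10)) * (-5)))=-373527 / 6728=-55.52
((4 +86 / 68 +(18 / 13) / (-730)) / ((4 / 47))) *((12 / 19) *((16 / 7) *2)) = 1915454544 / 10728445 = 178.54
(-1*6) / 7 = -6 / 7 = -0.86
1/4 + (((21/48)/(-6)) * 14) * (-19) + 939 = 46015/48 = 958.65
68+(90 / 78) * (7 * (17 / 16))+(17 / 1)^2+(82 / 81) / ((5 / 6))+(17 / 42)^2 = 504908123 / 1375920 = 366.96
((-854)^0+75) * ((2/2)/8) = 19/2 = 9.50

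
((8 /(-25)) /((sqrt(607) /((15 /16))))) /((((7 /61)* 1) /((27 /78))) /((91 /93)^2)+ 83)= -16653* sqrt(607) /2808315850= -0.00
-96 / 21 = -32 / 7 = -4.57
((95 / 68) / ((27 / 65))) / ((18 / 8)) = 6175 / 4131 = 1.49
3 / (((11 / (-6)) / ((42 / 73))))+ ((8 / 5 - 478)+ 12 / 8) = -3821007 / 8030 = -475.84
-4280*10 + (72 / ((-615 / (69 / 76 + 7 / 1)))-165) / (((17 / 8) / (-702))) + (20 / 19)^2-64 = 15035606384 / 1258085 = 11951.18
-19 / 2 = -9.50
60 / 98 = 30 / 49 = 0.61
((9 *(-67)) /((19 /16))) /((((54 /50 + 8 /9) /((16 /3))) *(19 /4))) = -46310400 /159923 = -289.58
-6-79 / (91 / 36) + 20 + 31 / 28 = -5877 / 364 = -16.15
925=925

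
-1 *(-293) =293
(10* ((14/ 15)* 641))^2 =322130704/ 9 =35792300.44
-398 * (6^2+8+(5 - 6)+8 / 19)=-328350 / 19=-17281.58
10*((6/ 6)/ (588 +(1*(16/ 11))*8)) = 55/ 3298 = 0.02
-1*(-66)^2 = -4356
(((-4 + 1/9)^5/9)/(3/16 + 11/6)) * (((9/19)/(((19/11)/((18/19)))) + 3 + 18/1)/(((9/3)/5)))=-204234462250000/117859973481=-1732.86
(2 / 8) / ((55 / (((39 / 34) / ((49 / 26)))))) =507 / 183260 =0.00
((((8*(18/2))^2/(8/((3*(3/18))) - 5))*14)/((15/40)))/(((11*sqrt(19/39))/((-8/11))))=-1548288*sqrt(741)/25289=-1666.59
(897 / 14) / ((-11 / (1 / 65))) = -69 / 770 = -0.09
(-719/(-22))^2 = 516961/484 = 1068.10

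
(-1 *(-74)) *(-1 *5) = -370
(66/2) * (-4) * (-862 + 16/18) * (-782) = -266662000/3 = -88887333.33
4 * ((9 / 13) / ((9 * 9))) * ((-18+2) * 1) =-64 / 117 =-0.55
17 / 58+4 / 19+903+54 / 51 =16946073 / 18734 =904.56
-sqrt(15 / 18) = -sqrt(30) / 6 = -0.91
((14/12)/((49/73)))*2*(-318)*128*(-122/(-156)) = -30209152/273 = -110656.23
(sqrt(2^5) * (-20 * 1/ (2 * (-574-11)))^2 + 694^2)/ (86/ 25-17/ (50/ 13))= -24081800/ 49-800 * sqrt(2)/ 670761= -491465.31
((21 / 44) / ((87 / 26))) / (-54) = -91 / 34452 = -0.00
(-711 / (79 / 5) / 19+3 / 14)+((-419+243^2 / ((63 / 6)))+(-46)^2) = 1946737 / 266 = 7318.56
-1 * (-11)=11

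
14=14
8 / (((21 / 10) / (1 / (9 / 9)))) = 80 / 21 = 3.81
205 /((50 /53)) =217.30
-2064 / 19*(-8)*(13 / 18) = 35776 / 57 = 627.65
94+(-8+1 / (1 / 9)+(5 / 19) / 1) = 95.26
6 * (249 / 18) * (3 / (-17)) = -249 / 17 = -14.65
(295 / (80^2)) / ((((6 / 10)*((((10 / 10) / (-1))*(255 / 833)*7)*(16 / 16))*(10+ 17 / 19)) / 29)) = -227563 / 2384640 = -0.10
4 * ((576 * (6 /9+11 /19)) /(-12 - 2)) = -27264 /133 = -204.99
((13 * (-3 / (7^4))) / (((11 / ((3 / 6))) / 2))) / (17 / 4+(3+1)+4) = -156 / 1294139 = -0.00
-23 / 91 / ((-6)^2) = -23 / 3276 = -0.01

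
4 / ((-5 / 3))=-12 / 5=-2.40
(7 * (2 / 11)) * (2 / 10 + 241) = 16884 / 55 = 306.98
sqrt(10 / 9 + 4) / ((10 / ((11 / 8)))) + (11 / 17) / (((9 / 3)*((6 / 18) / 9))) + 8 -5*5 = -190 / 17 + 11*sqrt(46) / 240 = -10.87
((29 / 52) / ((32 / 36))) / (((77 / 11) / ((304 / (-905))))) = -4959 / 164710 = -0.03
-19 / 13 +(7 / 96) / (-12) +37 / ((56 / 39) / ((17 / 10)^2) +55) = -7502578043 / 9367562880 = -0.80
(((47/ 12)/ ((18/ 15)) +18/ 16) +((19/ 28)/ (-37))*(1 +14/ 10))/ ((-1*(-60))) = 101279/ 1398600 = 0.07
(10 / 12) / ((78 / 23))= 115 / 468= 0.25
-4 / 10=-0.40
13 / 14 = 0.93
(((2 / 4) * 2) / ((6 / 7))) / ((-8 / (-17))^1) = 119 / 48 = 2.48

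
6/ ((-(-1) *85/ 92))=552/ 85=6.49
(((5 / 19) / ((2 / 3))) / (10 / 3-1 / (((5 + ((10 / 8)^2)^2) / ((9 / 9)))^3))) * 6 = 0.71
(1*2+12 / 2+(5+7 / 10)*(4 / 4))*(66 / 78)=1507 / 130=11.59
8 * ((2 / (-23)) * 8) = -5.57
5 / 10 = 1 / 2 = 0.50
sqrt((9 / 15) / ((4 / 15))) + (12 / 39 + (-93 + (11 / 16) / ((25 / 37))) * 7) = -3338763 / 5200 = -642.07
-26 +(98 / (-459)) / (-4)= -23819 / 918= -25.95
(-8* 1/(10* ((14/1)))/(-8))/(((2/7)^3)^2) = 16807/1280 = 13.13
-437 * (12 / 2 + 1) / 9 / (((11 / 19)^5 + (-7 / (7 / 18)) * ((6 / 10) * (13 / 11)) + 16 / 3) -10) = 416591276255 / 21284061927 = 19.57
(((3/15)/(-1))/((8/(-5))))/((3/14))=7/12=0.58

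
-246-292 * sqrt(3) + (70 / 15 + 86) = -661.09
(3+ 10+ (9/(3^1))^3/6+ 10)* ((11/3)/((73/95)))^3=62764136875/21006918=2987.78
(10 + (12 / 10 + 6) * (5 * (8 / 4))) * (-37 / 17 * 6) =-1070.82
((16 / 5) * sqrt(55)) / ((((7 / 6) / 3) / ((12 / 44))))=864 * sqrt(55) / 385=16.64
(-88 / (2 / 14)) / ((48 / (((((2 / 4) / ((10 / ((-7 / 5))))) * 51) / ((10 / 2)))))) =9163 / 1000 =9.16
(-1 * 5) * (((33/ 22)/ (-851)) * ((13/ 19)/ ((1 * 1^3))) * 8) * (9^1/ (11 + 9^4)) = 1755/ 26565667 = 0.00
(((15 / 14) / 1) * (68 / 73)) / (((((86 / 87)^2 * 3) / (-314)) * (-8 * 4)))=101008305 / 30234848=3.34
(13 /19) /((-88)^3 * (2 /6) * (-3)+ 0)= 13 /12947968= 0.00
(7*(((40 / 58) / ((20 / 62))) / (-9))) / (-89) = 434 / 23229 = 0.02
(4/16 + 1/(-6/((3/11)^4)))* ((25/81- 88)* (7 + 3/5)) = -1968617759/11859210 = -166.00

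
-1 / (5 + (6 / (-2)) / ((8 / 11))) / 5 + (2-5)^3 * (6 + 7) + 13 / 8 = -97889 / 280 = -349.60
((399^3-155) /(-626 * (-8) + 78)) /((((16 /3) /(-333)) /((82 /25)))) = -650439610299 /254300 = -2557764.89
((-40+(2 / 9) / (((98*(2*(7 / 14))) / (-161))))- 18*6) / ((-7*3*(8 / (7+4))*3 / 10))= 514085 / 15876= 32.38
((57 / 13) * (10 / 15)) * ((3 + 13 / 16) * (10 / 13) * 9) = 52155 / 676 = 77.15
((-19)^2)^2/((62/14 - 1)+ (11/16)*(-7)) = -14595952/155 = -94167.43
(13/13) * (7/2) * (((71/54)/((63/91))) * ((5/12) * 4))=32305/2916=11.08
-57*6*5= -1710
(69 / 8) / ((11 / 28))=483 / 22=21.95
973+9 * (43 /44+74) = 72503 /44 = 1647.80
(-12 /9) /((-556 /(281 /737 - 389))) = -286412 /307329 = -0.93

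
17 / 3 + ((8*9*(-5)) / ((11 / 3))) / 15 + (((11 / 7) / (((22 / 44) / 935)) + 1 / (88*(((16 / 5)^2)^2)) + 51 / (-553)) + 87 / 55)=140606540553079 / 47838658560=2939.18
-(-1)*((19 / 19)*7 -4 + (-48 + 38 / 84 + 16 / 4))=-1703 / 42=-40.55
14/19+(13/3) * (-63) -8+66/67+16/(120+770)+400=120.74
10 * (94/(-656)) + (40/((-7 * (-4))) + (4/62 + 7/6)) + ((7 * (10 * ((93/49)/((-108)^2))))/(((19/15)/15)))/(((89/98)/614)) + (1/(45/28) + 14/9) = 768546269497/8124206580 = 94.60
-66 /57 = -22 /19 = -1.16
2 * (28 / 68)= 14 / 17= 0.82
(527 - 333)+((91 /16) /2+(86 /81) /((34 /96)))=199.84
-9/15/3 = -1/5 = -0.20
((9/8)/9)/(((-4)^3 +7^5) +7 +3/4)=1/134006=0.00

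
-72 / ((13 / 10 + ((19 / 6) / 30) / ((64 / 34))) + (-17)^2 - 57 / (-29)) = -12026880 / 48829399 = -0.25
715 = 715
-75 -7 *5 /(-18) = -1315 /18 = -73.06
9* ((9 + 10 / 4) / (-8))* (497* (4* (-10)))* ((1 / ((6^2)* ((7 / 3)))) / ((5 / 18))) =11022.75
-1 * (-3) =3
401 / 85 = 4.72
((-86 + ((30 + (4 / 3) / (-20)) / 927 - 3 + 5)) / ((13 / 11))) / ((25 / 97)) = -1245798257 / 4519125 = -275.67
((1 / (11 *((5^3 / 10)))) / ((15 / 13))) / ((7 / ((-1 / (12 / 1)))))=-13 / 173250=-0.00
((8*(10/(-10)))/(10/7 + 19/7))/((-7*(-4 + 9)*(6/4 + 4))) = 16/1595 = 0.01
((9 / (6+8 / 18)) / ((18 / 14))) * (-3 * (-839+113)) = 68607 / 29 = 2365.76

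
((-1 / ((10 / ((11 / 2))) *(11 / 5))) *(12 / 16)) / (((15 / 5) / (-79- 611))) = 345 / 8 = 43.12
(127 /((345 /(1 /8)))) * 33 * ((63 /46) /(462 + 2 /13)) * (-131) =-149882733 /254258560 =-0.59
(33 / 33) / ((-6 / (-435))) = 145 / 2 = 72.50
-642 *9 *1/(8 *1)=-2889/4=-722.25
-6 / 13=-0.46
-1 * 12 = -12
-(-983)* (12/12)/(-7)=-983/7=-140.43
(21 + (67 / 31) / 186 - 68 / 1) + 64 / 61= -16158011 / 351726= -45.94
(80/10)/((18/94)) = 376/9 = 41.78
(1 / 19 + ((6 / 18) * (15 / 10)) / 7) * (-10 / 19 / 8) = -165 / 20216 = -0.01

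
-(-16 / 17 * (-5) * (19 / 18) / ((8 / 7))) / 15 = -133 / 459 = -0.29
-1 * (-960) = 960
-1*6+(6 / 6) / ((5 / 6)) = -24 / 5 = -4.80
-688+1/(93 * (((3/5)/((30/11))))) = -703774/1023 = -687.95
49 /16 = 3.06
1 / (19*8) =1 / 152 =0.01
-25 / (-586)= 25 / 586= 0.04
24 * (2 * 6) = 288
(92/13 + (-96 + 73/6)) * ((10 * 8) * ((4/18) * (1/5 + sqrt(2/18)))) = -766336/1053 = -727.76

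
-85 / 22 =-3.86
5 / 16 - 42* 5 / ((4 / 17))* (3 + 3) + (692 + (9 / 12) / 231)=-5744427 / 1232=-4662.68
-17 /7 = -2.43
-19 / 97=-0.20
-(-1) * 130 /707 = 130 /707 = 0.18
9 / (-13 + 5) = -9 / 8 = -1.12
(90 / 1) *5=450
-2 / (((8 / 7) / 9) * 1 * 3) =-21 / 4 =-5.25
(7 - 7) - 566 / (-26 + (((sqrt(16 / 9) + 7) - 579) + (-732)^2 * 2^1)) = -849 / 1606577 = -0.00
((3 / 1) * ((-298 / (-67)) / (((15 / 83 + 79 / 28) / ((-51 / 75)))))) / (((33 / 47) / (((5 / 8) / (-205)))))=69168631 / 5270600225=0.01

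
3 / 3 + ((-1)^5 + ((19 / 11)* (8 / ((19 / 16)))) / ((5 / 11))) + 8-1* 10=118 / 5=23.60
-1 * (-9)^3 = 729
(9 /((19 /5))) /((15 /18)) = 54 /19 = 2.84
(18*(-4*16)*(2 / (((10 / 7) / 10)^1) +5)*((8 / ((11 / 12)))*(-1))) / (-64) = -32832 / 11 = -2984.73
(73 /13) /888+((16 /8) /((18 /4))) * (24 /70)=64123 /404040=0.16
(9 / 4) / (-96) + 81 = 10365 / 128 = 80.98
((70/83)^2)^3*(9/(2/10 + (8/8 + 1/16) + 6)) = 12101040000000/27136050989627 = 0.45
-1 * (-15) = 15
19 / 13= 1.46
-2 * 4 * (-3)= 24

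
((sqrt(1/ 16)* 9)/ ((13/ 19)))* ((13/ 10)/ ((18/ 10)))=19/ 8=2.38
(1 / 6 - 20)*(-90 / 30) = 119 / 2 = 59.50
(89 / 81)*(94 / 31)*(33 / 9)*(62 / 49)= 184052 / 11907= 15.46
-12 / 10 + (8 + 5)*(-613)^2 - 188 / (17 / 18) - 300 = 415182223 / 85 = 4884496.74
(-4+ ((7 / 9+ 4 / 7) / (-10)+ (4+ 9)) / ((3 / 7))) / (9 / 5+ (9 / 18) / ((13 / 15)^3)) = 15433925 / 1523367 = 10.13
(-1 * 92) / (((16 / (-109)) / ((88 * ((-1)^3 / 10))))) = -27577 / 5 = -5515.40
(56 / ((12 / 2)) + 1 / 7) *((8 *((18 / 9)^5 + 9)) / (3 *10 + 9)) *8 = 522176 / 819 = 637.58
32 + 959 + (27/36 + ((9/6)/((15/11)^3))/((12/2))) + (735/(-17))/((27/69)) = 50567938/57375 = 881.36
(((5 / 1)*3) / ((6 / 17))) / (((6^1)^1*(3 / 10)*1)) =425 / 18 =23.61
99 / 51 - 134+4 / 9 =-20137 / 153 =-131.61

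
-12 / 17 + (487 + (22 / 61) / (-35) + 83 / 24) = 426604589 / 871080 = 489.74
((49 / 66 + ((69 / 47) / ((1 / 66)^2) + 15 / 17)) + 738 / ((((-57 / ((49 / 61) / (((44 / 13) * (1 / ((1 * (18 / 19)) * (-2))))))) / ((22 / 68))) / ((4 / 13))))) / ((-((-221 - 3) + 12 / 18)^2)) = -22286290480239 / 173762518448200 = -0.13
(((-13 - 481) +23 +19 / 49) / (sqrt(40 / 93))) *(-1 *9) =10377 *sqrt(930) / 49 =6458.29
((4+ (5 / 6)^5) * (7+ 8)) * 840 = 5990075 / 108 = 55463.66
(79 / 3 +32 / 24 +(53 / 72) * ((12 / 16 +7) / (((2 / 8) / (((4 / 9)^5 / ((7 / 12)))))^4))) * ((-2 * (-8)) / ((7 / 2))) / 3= 2871604074392624395302176 / 68111294456789934119469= 42.16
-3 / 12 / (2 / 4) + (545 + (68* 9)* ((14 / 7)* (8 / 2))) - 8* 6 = 5392.50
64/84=0.76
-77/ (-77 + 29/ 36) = 1.01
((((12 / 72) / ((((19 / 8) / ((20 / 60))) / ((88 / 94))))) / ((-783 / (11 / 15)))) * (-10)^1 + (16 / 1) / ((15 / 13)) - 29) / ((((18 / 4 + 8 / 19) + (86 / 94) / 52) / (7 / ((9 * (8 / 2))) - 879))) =587508762728017 / 218172900195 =2692.86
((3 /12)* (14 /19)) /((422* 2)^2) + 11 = 297756455 /27068768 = 11.00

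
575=575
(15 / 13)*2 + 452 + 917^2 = 10937463 / 13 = 841343.31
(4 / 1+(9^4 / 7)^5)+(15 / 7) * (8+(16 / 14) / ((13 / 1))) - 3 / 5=790248254838723020012 / 1092455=723369159222780.82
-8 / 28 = -0.29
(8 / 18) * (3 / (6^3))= 1 / 162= 0.01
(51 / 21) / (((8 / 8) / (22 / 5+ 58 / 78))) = 17051 / 1365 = 12.49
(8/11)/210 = 4/1155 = 0.00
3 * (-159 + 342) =549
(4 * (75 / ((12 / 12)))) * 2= 600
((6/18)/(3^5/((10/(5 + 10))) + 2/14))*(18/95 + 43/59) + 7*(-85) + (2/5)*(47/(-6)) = -51344037202/85840575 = -598.13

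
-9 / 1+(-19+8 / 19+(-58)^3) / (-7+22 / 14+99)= -26064372 / 12445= -2094.36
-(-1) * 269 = 269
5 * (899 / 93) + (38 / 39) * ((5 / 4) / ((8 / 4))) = 2545 / 52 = 48.94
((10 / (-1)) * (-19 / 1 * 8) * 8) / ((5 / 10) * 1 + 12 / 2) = 24320 / 13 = 1870.77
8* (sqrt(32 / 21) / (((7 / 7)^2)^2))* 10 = 320* sqrt(42) / 21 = 98.75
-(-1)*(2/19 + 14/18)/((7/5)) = 755/1197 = 0.63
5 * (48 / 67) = 240 / 67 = 3.58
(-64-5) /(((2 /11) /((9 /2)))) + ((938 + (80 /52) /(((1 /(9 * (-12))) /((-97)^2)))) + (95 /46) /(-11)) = -20577450581 /13156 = -1564111.48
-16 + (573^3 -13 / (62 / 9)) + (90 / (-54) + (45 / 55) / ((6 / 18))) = 384919094797 / 2046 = 188132499.90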